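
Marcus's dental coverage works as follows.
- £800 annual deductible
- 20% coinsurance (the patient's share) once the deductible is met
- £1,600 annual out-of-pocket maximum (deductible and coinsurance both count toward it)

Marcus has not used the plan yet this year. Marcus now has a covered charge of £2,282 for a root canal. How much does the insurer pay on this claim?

£1,185.60

Nothing has been paid toward the £800 deductible, so the first £800 of this charge is applied there.
After the £800 deductible portion, £2,282 − £800 = £1,482 is subject to coinsurance.
Coinsurance: £1,482 × 20% = £296.40.
That puts the patient's cost at £800 + £296.40 = £1,096.40 before any cap.
Cumulative spending £0 + £1,096.40 = £1,096.40 stays under the £1,600 maximum.
The insurer covers the remainder: £2,282 − £1,096.40 = £1,185.60.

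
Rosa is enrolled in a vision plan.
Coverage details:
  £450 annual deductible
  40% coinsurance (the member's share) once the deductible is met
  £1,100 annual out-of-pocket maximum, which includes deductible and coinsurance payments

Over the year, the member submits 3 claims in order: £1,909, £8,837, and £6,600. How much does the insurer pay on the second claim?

#1 (£1,909): £450 to deductible, leaving £1,459; 40% of £1,459 = £583.60. Member owes £1,033.60 (running OOP £1,033.60). Plan pays £1,909 − £1,033.60 = £875.40.
#2 (£8,837): 40% coinsurance on £8,837 = £3,534.80. Adding that to £1,033.60 gives £4,568.40, past the £1,100 cap; member pays only £1,100 − £1,033.60 = £66.40. Insurer: £8,837 − £66.40 = £8,770.60.

£8,770.60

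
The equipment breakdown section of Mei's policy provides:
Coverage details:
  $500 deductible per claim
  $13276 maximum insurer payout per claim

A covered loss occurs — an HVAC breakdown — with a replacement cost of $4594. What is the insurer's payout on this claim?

$4094

Less the $500 deductible: $4594 − $500 = $4094.
That's under the $13276 cap, so the insurer reimburses the full $4094.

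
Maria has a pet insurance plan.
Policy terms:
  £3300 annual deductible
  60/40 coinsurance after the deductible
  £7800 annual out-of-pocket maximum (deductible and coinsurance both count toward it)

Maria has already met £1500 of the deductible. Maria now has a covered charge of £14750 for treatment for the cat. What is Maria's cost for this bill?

£6300

Remaining deductible: £3300 − £1500 = £1800.
The remaining £12950 (= £14750 − £1800) moves to coinsurance.
40% of £12950 = £5180 falls to the owner.
That puts the owner's cost at £1800 + £5180 = £6980 before any cap.
That would bring total out-of-pocket to £8480, past the £7800 cap. The owner is capped at £7800 − £1500 = £6300 on this claim.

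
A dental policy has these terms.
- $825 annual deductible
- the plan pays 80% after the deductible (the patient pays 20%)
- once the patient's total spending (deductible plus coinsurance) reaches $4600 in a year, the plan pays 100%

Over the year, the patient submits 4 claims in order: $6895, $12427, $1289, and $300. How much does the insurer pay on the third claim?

Bill 1, $6895: $825 to deductible, leaving $6070; coinsurance $6070 × 20% = $1214. Patient owes $2039 (running OOP $2039). Plan pays $6895 − $2039 = $4856.
Bill 2, $12427: deductible met; 20% of $12427 = $2485.40. Cost to patient: $2485.40. OOP to date $4524.40. Insurer: $12427 − $2485.40 = $9941.60.
Bill 3, $1289: deductible already satisfied, so patient's share is 20% × $1289 = $257.80. That would push OOP to $4782.20, over the $4600 cap, so patient pays $4600 − $4524.40 = $75.60. Plan pays $1289 − $75.60 = $1213.40.

$1213.40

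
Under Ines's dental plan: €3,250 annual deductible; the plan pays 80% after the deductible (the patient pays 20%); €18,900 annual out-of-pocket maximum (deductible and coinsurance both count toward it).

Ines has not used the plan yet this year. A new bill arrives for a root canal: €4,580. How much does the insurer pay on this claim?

€1,064

Deductible not yet touched, so the first €3,250 of the bill goes to the deductible.
The remaining €1,330 (= €4,580 − €3,250) moves to coinsurance.
Coinsurance: €1,330 × 20% = €266.
So the patient owes €3,250 + €266 = €3,516 before any cap.
Total out-of-pocket so far would be €0 + €3,516 = €3,516, below the €18,900 cap — no reduction.
Insurer pays the balance: €4,580 − €3,516 = €1,064.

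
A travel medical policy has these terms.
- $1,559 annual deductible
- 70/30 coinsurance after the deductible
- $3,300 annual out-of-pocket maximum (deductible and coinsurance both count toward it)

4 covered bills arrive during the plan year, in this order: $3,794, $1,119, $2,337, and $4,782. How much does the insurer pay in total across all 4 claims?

Claim 1 — $3,794: deductible takes $1,559, $2,235 remains; coinsurance $2,235 × 30% = $670.50. Cost to traveler: $2,229.50. OOP to date $2,229.50. Plan pays $3,794 − $2,229.50 = $1,564.50.
Claim 2 — $1,119: deductible met; 30% of $1,119 = $335.70. Traveler owes $335.70 (running OOP $2,565.20). Plan pays $1,119 − $335.70 = $783.30.
Claim 3 — $2,337: deductible already satisfied, so traveler's share is 30% × $2,337 = $701.10. Cost to traveler: $701.10. OOP to date $3,266.30. Insurer: $2,337 − $701.10 = $1,635.90.
Claim 4 — $4,782: deductible already satisfied, so traveler's share is 30% × $4,782 = $1,434.60. Adding that to $3,266.30 gives $4,700.90, past the $3,300 cap; traveler pays only $3,300 − $3,266.30 = $33.70. Plan pays $4,782 − $33.70 = $4,748.30.
Insurer total: $1,564.50 + $783.30 + $1,635.90 + $4,748.30 = $8,732.

$8,732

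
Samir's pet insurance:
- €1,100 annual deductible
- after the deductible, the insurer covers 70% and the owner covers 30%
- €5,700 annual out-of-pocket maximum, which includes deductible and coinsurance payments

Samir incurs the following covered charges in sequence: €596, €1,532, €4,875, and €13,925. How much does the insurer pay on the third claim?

€3,412.50

Claim 1 (€596): all of it applies to the deductible. Cost to owner: €596. OOP to date €596. Insurer: €596 − €596 = €0.
Claim 2 (€1,532): €504 finishes the deductible; €1,028 goes to coinsurance; 30% of €1,028 = €308.40. Cost to owner: €812.40. OOP to date €1,408.40. Insurer: €1,532 − €812.40 = €719.60.
Claim 3 (€4,875): deductible met; 30% of €4,875 = €1,462.50. Owner owes €1,462.50 (running OOP €2,870.90). Insurer: €4,875 − €1,462.50 = €3,412.50.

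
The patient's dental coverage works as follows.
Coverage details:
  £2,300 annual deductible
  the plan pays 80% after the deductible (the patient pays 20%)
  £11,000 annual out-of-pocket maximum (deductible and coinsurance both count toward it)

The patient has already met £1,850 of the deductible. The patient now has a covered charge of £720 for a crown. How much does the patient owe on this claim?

£504

£1,850 of the £2,300 deductible is already met, leaving £450.
The remaining £270 (= £720 − £450) moves to coinsurance.
Patient's 20% share of £270 is £54.
So the patient owes £450 + £54 = £504 before any cap.
Total out-of-pocket so far would be £1,850 + £504 = £2,354, below the £11,000 cap — no reduction.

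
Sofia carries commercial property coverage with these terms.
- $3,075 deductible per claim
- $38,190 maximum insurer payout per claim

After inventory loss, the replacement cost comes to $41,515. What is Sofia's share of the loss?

$3,325

After the deductible, $41,515 − $3,075 = $38,440 remains.
Since $38,440 > $38,190, the payout is capped at $38,190.
Out of pocket: $41,515 − $38,190 = $3,325.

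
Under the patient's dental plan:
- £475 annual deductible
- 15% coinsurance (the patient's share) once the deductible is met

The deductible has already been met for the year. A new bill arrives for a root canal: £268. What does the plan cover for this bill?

£227.80

The deductible is already satisfied, so the full bill goes to coinsurance.
15% of £268 = £40.20 falls to the patient.
The plan picks up £268 − £40.20 = £227.80.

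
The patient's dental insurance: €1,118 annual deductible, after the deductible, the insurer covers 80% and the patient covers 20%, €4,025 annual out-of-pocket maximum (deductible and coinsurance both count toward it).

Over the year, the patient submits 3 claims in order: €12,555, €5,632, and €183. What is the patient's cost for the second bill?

Bill 1, €12,555: deductible takes €1,118, €11,437 remains; patient's 20% is €2,287.40. Cost to patient: €3,405.40. OOP to date €3,405.40.
Bill 2, €5,632: deductible met; 20% of €5,632 = €1,126.40. That would push OOP to €4,531.80, over the €4,025 cap, so patient pays €4,025 − €3,405.40 = €619.60.

€619.60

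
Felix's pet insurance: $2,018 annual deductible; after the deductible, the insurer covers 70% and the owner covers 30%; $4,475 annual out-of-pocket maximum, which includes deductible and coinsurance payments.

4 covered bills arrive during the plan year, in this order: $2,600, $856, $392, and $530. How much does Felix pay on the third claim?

Bill 1, $2,600: $2,018 to deductible, leaving $582; 30% of $582 = $174.60. Owner pays $2,192.60; OOP now $2,192.60.
Bill 2, $856: deductible met; 30% of $856 = $256.80. Owner owes $256.80 (running OOP $2,449.40).
Bill 3, $392: deductible already satisfied, so owner's share is 30% × $392 = $117.60. Cost to owner: $117.60. OOP to date $2,567.

$117.60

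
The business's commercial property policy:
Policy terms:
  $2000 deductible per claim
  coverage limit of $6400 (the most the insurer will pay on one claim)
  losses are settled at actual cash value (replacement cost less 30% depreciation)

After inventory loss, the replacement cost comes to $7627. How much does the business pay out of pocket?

At 30% depreciation, ACV = $7627 − $2288.10 = $5338.90.
After the deductible, $5338.90 − $2000 = $3338.90 remains.
That's under the $6400 cap, so the insurer reimburses the full $3338.90.
The business bears the rest of the original loss: $7627 − $3338.90 = $4288.10.

$4288.10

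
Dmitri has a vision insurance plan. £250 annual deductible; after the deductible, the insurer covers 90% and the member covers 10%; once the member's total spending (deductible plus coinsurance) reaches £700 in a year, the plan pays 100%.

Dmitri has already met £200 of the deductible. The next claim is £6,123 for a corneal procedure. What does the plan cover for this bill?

£200 of the £250 deductible is already met, leaving £50.
That leaves £6,123 − £50 = £6,073 for coinsurance.
Member's 10% share of £6,073 is £607.30.
That puts the member's cost at £50 + £607.30 = £657.30 before any cap.
Year-to-date out-of-pocket would reach £200 + £657.30 = £857.30, above the £700 maximum, so the member pays only £700 − £200 = £500.
Insurer pays the balance: £6,123 − £500 = £5,623.

£5,623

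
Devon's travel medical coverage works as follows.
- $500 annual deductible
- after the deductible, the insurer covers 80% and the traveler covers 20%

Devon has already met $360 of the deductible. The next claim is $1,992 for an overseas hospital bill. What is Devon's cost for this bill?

$510.40

Remaining deductible: $500 − $360 = $140.
The remaining $1,852 (= $1,992 − $140) moves to coinsurance.
Coinsurance: $1,852 × 20% = $370.40.
That puts the traveler's cost at $140 + $370.40 = $510.40.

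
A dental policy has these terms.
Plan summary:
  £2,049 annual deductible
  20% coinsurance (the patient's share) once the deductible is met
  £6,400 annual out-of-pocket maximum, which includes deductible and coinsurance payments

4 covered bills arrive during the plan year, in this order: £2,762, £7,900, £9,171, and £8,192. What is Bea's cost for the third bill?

£1,834.20

#1 (£2,762): £2,049 finishes the deductible; £713 goes to coinsurance; patient's 20% is £142.60. Cost to patient: £2,191.60. OOP to date £2,191.60.
#2 (£7,900): deductible met; 20% of £7,900 = £1,580. Cost to patient: £1,580. OOP to date £3,771.60.
#3 (£9,171): 20% coinsurance on £9,171 = £1,834.20. Patient owes £1,834.20 (running OOP £5,605.80).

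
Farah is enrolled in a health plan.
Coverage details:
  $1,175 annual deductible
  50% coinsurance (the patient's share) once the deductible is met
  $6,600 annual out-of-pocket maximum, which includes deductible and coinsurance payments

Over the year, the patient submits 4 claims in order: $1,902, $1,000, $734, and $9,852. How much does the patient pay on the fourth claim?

$4,194.50

#1 ($1,902): $1,175 to deductible, leaving $727; 50% of $727 = $363.50. Patient owes $1,538.50 (running OOP $1,538.50).
#2 ($1,000): 50% coinsurance on $1,000 = $500. Patient owes $500 (running OOP $2,038.50).
#3 ($734): deductible already satisfied, so patient's share is 50% × $734 = $367. Patient pays $367; OOP now $2,405.50.
#4 ($9,852): deductible already satisfied, so patient's share is 50% × $9,852 = $4,926. OOP would hit $7,331.50 > $6,600, so the cap limits the patient to $6,600 − $2,405.50 = $4,194.50.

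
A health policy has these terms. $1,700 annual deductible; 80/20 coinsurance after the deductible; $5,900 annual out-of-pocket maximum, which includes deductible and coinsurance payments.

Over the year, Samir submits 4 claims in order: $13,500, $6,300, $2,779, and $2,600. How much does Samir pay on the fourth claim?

$24.20

Claim 1 — $13,500: deductible takes $1,700, $11,800 remains; coinsurance $11,800 × 20% = $2,360. Cost to patient: $4,060. OOP to date $4,060.
Claim 2 — $6,300: deductible already satisfied, so patient's share is 20% × $6,300 = $1,260. Patient owes $1,260 (running OOP $5,320).
Claim 3 — $2,779: 20% coinsurance on $2,779 = $555.80. Patient pays $555.80; OOP now $5,875.80.
Claim 4 — $2,600: deductible met; 20% of $2,600 = $520. Adding that to $5,875.80 gives $6,395.80, past the $5,900 cap; patient pays only $5,900 − $5,875.80 = $24.20.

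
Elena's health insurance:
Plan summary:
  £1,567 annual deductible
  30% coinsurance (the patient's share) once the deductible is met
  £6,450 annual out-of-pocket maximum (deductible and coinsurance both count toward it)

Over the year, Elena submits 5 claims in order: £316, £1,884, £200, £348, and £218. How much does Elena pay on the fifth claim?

£65.40

Claim 1 (£316): entire amount goes to the deductible. Cost to patient: £316. OOP to date £316.
Claim 2 (£1,884): £1,251 finishes the deductible; £633 goes to coinsurance; coinsurance £633 × 30% = £189.90. Cost to patient: £1,440.90. OOP to date £1,756.90.
Claim 3 (£200): 30% coinsurance on £200 = £60. Patient pays £60; OOP now £1,816.90.
Claim 4 (£348): deductible already satisfied, so patient's share is 30% × £348 = £104.40. Patient owes £104.40 (running OOP £1,921.30).
Claim 5 (£218): 30% coinsurance on £218 = £65.40. Cost to patient: £65.40. OOP to date £1,986.70.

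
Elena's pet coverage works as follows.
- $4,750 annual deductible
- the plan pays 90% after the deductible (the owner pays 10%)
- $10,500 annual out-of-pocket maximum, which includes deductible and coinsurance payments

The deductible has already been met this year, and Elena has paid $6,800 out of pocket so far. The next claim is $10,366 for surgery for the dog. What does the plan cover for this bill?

$9,329.40

With the deductible met, the entire $10,366 is subject to coinsurance.
10% of $10,366 = $1,036.60 falls to the owner.
Year-to-date out-of-pocket becomes $6,800 + $1,036.60 = $7,836.60, still under the $10,500 maximum, so no cap applies.
Insurer pays the balance: $10,366 − $1,036.60 = $9,329.40.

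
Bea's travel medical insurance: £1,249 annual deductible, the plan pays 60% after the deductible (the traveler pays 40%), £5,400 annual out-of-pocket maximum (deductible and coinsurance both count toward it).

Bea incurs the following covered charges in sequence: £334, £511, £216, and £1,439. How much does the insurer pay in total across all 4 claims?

£750.60

#1 (£334): fully absorbed by the deductible. Traveler owes £334 (running OOP £334). Insurer: £334 − £334 = £0.
#2 (£511): fully absorbed by the deductible. Cost to traveler: £511. OOP to date £845. Plan pays £511 − £511 = £0.
#3 (£216): fully absorbed by the deductible. Traveler pays £216; OOP now £1,061. Plan pays £216 − £216 = £0.
#4 (£1,439): deductible takes £188, £1,251 remains; 40% of £1,251 = £500.40. Traveler pays £688.40; OOP now £1,749.40. Insurer: £1,439 − £688.40 = £750.60.
Insurer total: £0 + £0 + £0 + £750.60 = £750.60.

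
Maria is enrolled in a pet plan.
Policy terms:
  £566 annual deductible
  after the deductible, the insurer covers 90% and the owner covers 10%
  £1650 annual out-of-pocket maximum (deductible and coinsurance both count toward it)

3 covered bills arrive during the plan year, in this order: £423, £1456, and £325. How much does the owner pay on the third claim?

#1 (£423): entire amount goes to the deductible. Cost to owner: £423. OOP to date £423.
#2 (£1456): £143 to deductible, leaving £1313; owner's 10% is £131.30. Cost to owner: £274.30. OOP to date £697.30.
#3 (£325): deductible already satisfied, so owner's share is 10% × £325 = £32.50. Cost to owner: £32.50. OOP to date £729.80.

£32.50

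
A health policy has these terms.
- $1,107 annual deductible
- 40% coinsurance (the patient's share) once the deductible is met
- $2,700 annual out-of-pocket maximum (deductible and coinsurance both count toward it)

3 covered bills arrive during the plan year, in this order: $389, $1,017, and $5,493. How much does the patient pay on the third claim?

$1,473.40

Bill 1, $389: entire amount goes to the deductible. Patient pays $389; OOP now $389.
Bill 2, $1,017: $718 to deductible, leaving $299; patient's 40% is $119.60. Patient pays $837.60; OOP now $1,226.60.
Bill 3, $5,493: 40% coinsurance on $5,493 = $2,197.20. That would push OOP to $3,423.80, over the $2,700 cap, so patient pays $2,700 − $1,226.60 = $1,473.40.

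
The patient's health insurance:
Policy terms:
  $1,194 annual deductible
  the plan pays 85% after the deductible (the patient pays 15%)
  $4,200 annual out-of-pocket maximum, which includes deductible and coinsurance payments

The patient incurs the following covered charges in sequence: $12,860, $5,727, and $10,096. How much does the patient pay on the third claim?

Claim 1 ($12,860): $1,194 to deductible, leaving $11,666; patient's 15% is $1,749.90. Patient pays $2,943.90; OOP now $2,943.90.
Claim 2 ($5,727): 15% coinsurance on $5,727 = $859.05. Cost to patient: $859.05. OOP to date $3,802.95.
Claim 3 ($10,096): deductible met; 15% of $10,096 = $1,514.40. That would push OOP to $5,317.35, over the $4,200 cap, so patient pays $4,200 − $3,802.95 = $397.05.

$397.05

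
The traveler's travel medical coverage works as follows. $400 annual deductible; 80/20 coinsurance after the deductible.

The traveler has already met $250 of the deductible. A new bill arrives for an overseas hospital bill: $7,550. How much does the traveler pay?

Deductible still to meet: $400 − $250 = $150.
The remaining $7,400 (= $7,550 − $150) moves to coinsurance.
Coinsurance: $7,400 × 20% = $1,480.
That puts the traveler's cost at $150 + $1,480 = $1,630.

$1,630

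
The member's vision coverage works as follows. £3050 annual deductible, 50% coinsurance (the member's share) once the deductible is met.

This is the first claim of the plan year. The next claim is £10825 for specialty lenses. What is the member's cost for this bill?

The full £3050 deductible is still open; £3050 of this bill applies to it.
The remaining £7775 (= £10825 − £3050) moves to coinsurance.
Member's 50% share of £7775 is £3887.50.
So the member owes £3050 + £3887.50 = £6937.50.

£6937.50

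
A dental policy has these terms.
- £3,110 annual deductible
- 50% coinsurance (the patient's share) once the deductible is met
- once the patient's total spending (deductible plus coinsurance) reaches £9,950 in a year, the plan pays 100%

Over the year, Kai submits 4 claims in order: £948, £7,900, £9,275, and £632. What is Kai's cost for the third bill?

£3,971

#1 (£948): fully absorbed by the deductible. Patient owes £948 (running OOP £948).
#2 (£7,900): £2,162 to deductible, leaving £5,738; patient's 50% is £2,869. Patient pays £5,031; OOP now £5,979.
#3 (£9,275): deductible already satisfied, so patient's share is 50% × £9,275 = £4,637.50. OOP would hit £10,616.50 > £9,950, so the cap limits the patient to £9,950 − £5,979 = £3,971.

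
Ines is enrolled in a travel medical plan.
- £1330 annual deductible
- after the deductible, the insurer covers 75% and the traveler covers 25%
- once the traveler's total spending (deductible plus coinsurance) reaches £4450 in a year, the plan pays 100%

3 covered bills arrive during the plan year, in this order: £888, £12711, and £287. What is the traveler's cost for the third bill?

Claim 1 — £888: all of it applies to the deductible. Traveler pays £888; OOP now £888.
Claim 2 — £12711: £442 to deductible, leaving £12269; traveler's 25% is £3067.25. Traveler owes £3509.25 (running OOP £4397.25).
Claim 3 — £287: deductible met; 25% of £287 = £71.75. That would push OOP to £4469, over the £4450 cap, so traveler pays £4450 − £4397.25 = £52.75.

£52.75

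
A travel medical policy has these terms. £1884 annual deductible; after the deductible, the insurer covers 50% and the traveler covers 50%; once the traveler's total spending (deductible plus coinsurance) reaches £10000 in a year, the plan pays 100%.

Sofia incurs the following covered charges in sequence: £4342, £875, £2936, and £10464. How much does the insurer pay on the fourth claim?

£5482.50

#1 (£4342): £1884 finishes the deductible; £2458 goes to coinsurance; coinsurance £2458 × 50% = £1229. Cost to traveler: £3113. OOP to date £3113. Plan pays £4342 − £3113 = £1229.
#2 (£875): deductible already satisfied, so traveler's share is 50% × £875 = £437.50. Cost to traveler: £437.50. OOP to date £3550.50. Insurer: £875 − £437.50 = £437.50.
#3 (£2936): deductible already satisfied, so traveler's share is 50% × £2936 = £1468. Cost to traveler: £1468. OOP to date £5018.50. Plan pays £2936 − £1468 = £1468.
#4 (£10464): deductible already satisfied, so traveler's share is 50% × £10464 = £5232. Adding that to £5018.50 gives £10250.50, past the £10000 cap; traveler pays only £10000 − £5018.50 = £4981.50. Plan pays £10464 − £4981.50 = £5482.50.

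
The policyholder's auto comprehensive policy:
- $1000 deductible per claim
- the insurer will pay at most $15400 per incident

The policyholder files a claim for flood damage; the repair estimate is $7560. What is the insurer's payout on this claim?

$6560

Less the $1000 deductible: $7560 − $1000 = $6560.
$6560 is within the $15400 limit, so the insurer pays $6560.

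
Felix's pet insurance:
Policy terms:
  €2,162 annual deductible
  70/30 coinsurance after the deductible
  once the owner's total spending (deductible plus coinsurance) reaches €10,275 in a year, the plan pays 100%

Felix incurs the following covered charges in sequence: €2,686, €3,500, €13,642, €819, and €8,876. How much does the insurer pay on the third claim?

Claim 1 — €2,686: €2,162 finishes the deductible; €524 goes to coinsurance; owner's 30% is €157.20. Owner pays €2,319.20; OOP now €2,319.20. Insurer: €2,686 − €2,319.20 = €366.80.
Claim 2 — €3,500: deductible already satisfied, so owner's share is 30% × €3,500 = €1,050. Cost to owner: €1,050. OOP to date €3,369.20. Plan pays €3,500 − €1,050 = €2,450.
Claim 3 — €13,642: 30% coinsurance on €13,642 = €4,092.60. Owner pays €4,092.60; OOP now €7,461.80. Insurer: €13,642 − €4,092.60 = €9,549.40.

€9,549.40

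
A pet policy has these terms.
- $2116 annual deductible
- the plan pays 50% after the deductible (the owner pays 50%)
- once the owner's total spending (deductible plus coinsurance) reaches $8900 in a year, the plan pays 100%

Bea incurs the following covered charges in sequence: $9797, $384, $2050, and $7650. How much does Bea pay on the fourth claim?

$1726.50

#1 ($9797): $2116 finishes the deductible; $7681 goes to coinsurance; owner's 50% is $3840.50. Owner owes $5956.50 (running OOP $5956.50).
#2 ($384): deductible met; 50% of $384 = $192. Cost to owner: $192. OOP to date $6148.50.
#3 ($2050): 50% coinsurance on $2050 = $1025. Owner pays $1025; OOP now $7173.50.
#4 ($7650): deductible already satisfied, so owner's share is 50% × $7650 = $3825. That would push OOP to $10998.50, over the $8900 cap, so owner pays $8900 − $7173.50 = $1726.50.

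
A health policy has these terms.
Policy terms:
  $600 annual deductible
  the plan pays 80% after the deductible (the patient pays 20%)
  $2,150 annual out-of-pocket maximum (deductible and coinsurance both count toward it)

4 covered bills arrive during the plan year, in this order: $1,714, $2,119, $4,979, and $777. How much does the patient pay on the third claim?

#1 ($1,714): $600 to deductible, leaving $1,114; coinsurance $1,114 × 20% = $222.80. Patient owes $822.80 (running OOP $822.80).
#2 ($2,119): deductible met; 20% of $2,119 = $423.80. Cost to patient: $423.80. OOP to date $1,246.60.
#3 ($4,979): 20% coinsurance on $4,979 = $995.80. OOP would hit $2,242.40 > $2,150, so the cap limits the patient to $2,150 − $1,246.60 = $903.40.

$903.40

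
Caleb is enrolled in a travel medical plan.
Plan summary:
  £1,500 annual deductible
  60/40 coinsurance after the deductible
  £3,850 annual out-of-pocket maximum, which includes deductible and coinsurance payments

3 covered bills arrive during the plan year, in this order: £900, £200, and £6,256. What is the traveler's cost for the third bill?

£2,742.40

Claim 1 (£900): all of it applies to the deductible. Traveler pays £900; OOP now £900.
Claim 2 (£200): fully absorbed by the deductible. Traveler owes £200 (running OOP £1,100).
Claim 3 (£6,256): deductible takes £400, £5,856 remains; 40% of £5,856 = £2,342.40. Traveler pays £2,742.40; OOP now £3,842.40.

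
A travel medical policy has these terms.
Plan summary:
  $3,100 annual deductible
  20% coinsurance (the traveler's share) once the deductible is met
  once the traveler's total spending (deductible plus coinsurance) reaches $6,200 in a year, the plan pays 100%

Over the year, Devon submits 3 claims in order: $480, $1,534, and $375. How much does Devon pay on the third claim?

#1 ($480): all of it applies to the deductible. Traveler owes $480 (running OOP $480).
#2 ($1,534): entire amount goes to the deductible. Traveler owes $1,534 (running OOP $2,014).
#3 ($375): entire amount goes to the deductible. Traveler owes $375 (running OOP $2,389).

$375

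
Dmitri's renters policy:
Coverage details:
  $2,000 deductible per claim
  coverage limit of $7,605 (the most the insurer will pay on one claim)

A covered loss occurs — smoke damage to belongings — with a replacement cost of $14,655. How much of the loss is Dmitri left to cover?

$7,050

Less the $2,000 deductible: $14,655 − $2,000 = $12,655.
The $7,605 per-incident cap binds; insurer pays $7,605.
The tenant bears the rest of the original loss: $14,655 − $7,605 = $7,050.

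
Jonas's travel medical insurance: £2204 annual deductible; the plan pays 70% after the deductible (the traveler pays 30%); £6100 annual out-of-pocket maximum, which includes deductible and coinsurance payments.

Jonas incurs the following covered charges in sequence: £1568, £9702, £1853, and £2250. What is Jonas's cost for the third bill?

£555.90

#1 (£1568): all of it applies to the deductible. Cost to traveler: £1568. OOP to date £1568.
#2 (£9702): £636 to deductible, leaving £9066; 30% of £9066 = £2719.80. Traveler owes £3355.80 (running OOP £4923.80).
#3 (£1853): 30% coinsurance on £1853 = £555.90. Cost to traveler: £555.90. OOP to date £5479.70.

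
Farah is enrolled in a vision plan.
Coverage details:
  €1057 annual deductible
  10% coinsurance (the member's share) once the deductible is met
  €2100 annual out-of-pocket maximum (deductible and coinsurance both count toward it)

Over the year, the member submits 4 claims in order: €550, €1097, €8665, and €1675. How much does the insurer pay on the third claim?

€7798.50

#1 (€550): all of it applies to the deductible. Cost to member: €550. OOP to date €550. Plan pays €550 − €550 = €0.
#2 (€1097): €507 finishes the deductible; €590 goes to coinsurance; member's 10% is €59. Cost to member: €566. OOP to date €1116. Insurer: €1097 − €566 = €531.
#3 (€8665): 10% coinsurance on €8665 = €866.50. Cost to member: €866.50. OOP to date €1982.50. Insurer: €8665 − €866.50 = €7798.50.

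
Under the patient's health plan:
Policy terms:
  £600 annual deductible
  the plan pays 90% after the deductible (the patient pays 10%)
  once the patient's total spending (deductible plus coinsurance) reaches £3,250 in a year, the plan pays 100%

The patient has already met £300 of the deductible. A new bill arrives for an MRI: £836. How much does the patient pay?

£353.60

£300 of the £600 deductible is already met, leaving £300.
After the £300 deductible portion, £836 − £300 = £536 is subject to coinsurance.
Coinsurance: £536 × 10% = £53.60.
Patient responsibility before any cap: £300 + £53.60 = £353.60.
Cumulative spending £300 + £353.60 = £653.60 stays under the £3,250 maximum.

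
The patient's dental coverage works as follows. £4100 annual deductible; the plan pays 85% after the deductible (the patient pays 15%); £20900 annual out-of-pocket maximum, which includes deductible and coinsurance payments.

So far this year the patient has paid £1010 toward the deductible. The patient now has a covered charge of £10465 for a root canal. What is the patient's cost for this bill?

£4196.25

Remaining deductible: £4100 − £1010 = £3090.
The remaining £7375 (= £10465 − £3090) moves to coinsurance.
15% of £7375 = £1106.25 falls to the patient.
That puts the patient's cost at £3090 + £1106.25 = £4196.25 before any cap.
Cumulative spending £1010 + £4196.25 = £5206.25 stays under the £20900 maximum.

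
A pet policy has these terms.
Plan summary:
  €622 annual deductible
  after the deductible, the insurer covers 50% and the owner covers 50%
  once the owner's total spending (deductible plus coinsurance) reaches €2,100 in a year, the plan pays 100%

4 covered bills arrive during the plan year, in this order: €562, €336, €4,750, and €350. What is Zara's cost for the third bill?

Claim 1 — €562: entire amount goes to the deductible. Owner pays €562; OOP now €562.
Claim 2 — €336: €60 finishes the deductible; €276 goes to coinsurance; coinsurance €276 × 50% = €138. Owner owes €198 (running OOP €760).
Claim 3 — €4,750: deductible already satisfied, so owner's share is 50% × €4,750 = €2,375. That would push OOP to €3,135, over the €2,100 cap, so owner pays €2,100 − €760 = €1,340.

€1,340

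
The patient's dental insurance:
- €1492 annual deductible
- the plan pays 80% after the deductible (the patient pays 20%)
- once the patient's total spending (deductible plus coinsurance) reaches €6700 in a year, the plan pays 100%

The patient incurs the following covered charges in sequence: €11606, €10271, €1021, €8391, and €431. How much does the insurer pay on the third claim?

Bill 1, €11606: deductible takes €1492, €10114 remains; coinsurance €10114 × 20% = €2022.80. Patient pays €3514.80; OOP now €3514.80. Insurer: €11606 − €3514.80 = €8091.20.
Bill 2, €10271: deductible met; 20% of €10271 = €2054.20. Patient pays €2054.20; OOP now €5569. Insurer: €10271 − €2054.20 = €8216.80.
Bill 3, €1021: deductible already satisfied, so patient's share is 20% × €1021 = €204.20. Patient owes €204.20 (running OOP €5773.20). Plan pays €1021 − €204.20 = €816.80.

€816.80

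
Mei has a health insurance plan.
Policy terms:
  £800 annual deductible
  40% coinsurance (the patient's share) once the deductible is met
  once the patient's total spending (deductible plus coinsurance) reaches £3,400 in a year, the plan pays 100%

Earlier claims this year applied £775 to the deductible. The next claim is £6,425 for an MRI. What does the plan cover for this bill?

£3,840

£775 of the £800 deductible is already met, leaving £25.
The remaining £6,400 (= £6,425 − £25) moves to coinsurance.
Coinsurance: £6,400 × 40% = £2,560.
So the patient owes £25 + £2,560 = £2,585 before any cap.
Cumulative spending £775 + £2,585 = £3,360 stays under the £3,400 maximum.
Insurer pays the balance: £6,425 − £2,585 = £3,840.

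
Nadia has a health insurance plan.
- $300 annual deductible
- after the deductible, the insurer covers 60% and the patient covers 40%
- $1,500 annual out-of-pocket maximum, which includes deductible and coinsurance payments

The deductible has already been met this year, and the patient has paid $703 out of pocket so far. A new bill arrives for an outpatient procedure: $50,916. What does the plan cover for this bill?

$50,119

The deductible is already satisfied, so the full bill goes to coinsurance.
Patient's 40% share of $50,916 is $20,366.40.
That would bring total out-of-pocket to $21,069.40, past the $1,500 cap. The patient is capped at $1,500 − $703 = $797 on this claim.
The plan picks up $50,916 − $797 = $50,119.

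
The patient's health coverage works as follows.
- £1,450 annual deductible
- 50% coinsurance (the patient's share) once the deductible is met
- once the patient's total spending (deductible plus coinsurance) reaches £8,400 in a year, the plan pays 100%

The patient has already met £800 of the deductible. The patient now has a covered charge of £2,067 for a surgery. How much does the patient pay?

Remaining deductible: £1,450 − £800 = £650.
After the £650 deductible portion, £2,067 − £650 = £1,417 is subject to coinsurance.
Patient's 50% share of £1,417 is £708.50.
So the patient owes £650 + £708.50 = £1,358.50 before any cap.
Cumulative spending £800 + £1,358.50 = £2,158.50 stays under the £8,400 maximum.

£1,358.50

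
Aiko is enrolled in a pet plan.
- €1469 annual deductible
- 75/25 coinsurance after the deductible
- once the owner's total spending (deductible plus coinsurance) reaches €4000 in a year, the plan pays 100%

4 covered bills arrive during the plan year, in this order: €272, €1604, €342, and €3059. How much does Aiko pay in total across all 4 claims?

€2421

Claim 1 — €272: fully absorbed by the deductible. Cost to owner: €272. OOP to date €272.
Claim 2 — €1604: €1197 finishes the deductible; €407 goes to coinsurance; owner's 25% is €101.75. Owner pays €1298.75; OOP now €1570.75.
Claim 3 — €342: 25% coinsurance on €342 = €85.50. Owner pays €85.50; OOP now €1656.25.
Claim 4 — €3059: deductible already satisfied, so owner's share is 25% × €3059 = €764.75. Owner pays €764.75; OOP now €2421.
Summing the owner's payments: €272 + €1298.75 + €85.50 + €764.75 = €2421.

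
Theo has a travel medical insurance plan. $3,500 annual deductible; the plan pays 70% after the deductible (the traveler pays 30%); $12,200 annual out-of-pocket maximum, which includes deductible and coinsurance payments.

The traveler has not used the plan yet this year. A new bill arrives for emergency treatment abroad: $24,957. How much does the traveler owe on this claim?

$9,937.10

Deductible not yet touched, so the first $3,500 of the bill goes to the deductible.
After the $3,500 deductible portion, $24,957 − $3,500 = $21,457 is subject to coinsurance.
30% of $21,457 = $6,437.10 falls to the traveler.
That puts the traveler's cost at $3,500 + $6,437.10 = $9,937.10 before any cap.
Total out-of-pocket so far would be $0 + $9,937.10 = $9,937.10, below the $12,200 cap — no reduction.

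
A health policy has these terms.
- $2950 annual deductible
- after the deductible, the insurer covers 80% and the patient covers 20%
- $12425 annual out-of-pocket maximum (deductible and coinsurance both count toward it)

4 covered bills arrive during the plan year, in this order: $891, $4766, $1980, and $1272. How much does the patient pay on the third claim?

Claim 1 — $891: fully absorbed by the deductible. Patient owes $891 (running OOP $891).
Claim 2 — $4766: deductible takes $2059, $2707 remains; 20% of $2707 = $541.40. Patient owes $2600.40 (running OOP $3491.40).
Claim 3 — $1980: deductible already satisfied, so patient's share is 20% × $1980 = $396. Patient pays $396; OOP now $3887.40.

$396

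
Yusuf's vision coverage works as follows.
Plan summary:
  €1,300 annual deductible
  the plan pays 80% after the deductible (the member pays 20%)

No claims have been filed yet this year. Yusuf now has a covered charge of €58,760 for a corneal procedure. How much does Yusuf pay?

€12,792

Deductible not yet touched, so the first €1,300 of the bill goes to the deductible.
That leaves €58,760 − €1,300 = €57,460 for coinsurance.
Member's 20% share of €57,460 is €11,492.
Member responsibility: €1,300 + €11,492 = €12,792.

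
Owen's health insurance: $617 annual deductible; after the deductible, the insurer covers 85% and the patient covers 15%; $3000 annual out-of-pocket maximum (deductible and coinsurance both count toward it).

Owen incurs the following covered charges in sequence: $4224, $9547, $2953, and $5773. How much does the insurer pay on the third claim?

$2543.10

#1 ($4224): $617 finishes the deductible; $3607 goes to coinsurance; patient's 15% is $541.05. Cost to patient: $1158.05. OOP to date $1158.05. Insurer: $4224 − $1158.05 = $3065.95.
#2 ($9547): 15% coinsurance on $9547 = $1432.05. Patient pays $1432.05; OOP now $2590.10. Plan pays $9547 − $1432.05 = $8114.95.
#3 ($2953): deductible already satisfied, so patient's share is 15% × $2953 = $442.95. That would push OOP to $3033.05, over the $3000 cap, so patient pays $3000 − $2590.10 = $409.90. Plan pays $2953 − $409.90 = $2543.10.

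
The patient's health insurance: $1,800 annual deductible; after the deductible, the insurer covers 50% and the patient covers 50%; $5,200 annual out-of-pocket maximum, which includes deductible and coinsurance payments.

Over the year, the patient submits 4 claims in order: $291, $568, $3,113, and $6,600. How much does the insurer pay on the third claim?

$1,086

Claim 1 ($291): fully absorbed by the deductible. Patient pays $291; OOP now $291. Plan pays $291 − $291 = $0.
Claim 2 ($568): all of it applies to the deductible. Cost to patient: $568. OOP to date $859. Insurer: $568 − $568 = $0.
Claim 3 ($3,113): deductible takes $941, $2,172 remains; 50% of $2,172 = $1,086. Cost to patient: $2,027. OOP to date $2,886. Plan pays $3,113 − $2,027 = $1,086.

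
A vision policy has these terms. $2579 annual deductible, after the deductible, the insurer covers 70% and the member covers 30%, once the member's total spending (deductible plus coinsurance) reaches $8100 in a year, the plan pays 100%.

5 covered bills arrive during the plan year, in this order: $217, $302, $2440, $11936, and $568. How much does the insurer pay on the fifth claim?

#1 ($217): entire amount goes to the deductible. Cost to member: $217. OOP to date $217. Plan pays $217 − $217 = $0.
#2 ($302): fully absorbed by the deductible. Member owes $302 (running OOP $519). Insurer: $302 − $302 = $0.
#3 ($2440): $2060 to deductible, leaving $380; 30% of $380 = $114. Member owes $2174 (running OOP $2693). Plan pays $2440 − $2174 = $266.
#4 ($11936): deductible already satisfied, so member's share is 30% × $11936 = $3580.80. Member pays $3580.80; OOP now $6273.80. Plan pays $11936 − $3580.80 = $8355.20.
#5 ($568): deductible met; 30% of $568 = $170.40. Member pays $170.40; OOP now $6444.20. Plan pays $568 − $170.40 = $397.60.

$397.60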